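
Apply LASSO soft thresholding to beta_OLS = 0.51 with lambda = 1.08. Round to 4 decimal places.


|beta_OLS| = 0.51.
lambda = 1.08.
Since |beta| <= lambda, the coefficient is set to 0.
Result = 0.0000.

0.0000


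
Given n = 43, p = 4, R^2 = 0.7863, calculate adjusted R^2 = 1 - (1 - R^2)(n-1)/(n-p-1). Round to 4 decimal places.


Using the formula:
(1 - 0.7863) = 0.2137.
Multiply by 42/38: 0.2137 * 42 = 8.9754, then 8.9754 / 38 = 0.2362.
Adj R^2 = 1 - 0.2362 = 0.7638.

0.7638


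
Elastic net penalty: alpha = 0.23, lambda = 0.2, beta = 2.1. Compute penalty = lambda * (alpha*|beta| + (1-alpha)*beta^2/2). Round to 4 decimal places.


Compute:
L1 = 0.23 * 2.1 = 0.4830.
L2 = 0.77 * 2.1^2 / 2 = 1.6979.
Penalty = 0.2 * (0.4830 + 1.6979) = 0.4362.

0.4362


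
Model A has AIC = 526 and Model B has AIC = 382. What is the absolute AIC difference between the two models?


Absolute difference = |526 - 382| = 144.
The model with lower AIC (B) is preferred.

144


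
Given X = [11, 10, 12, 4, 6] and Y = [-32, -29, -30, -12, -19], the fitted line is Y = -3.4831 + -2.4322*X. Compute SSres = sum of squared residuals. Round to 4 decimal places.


Predicted values from Y = -3.4831 + -2.4322*X.
Residuals: [-1.7627, -1.1949, 2.6695, 1.2119, -0.9237].
SSres = 13.9831.

13.9831


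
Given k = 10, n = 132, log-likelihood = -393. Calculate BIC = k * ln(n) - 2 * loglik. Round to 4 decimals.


ln(132) = 4.882802.
k * ln(n) = 10 * 4.882802 = 48.828020.
-2L = 786.
BIC = 48.828020 + 786 = 834.828020, which rounds to 834.8280.

834.8280


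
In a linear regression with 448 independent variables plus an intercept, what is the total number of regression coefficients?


Each predictor gets one coefficient, plus one intercept.
Total parameters = 448 + 1 = 449.

449


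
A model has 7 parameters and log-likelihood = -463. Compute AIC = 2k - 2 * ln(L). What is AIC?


AIC = 2k - 2*loglik = 2(7) - 2(-463).
= 14 + 926 = 940.

940


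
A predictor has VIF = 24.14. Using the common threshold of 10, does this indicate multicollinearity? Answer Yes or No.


Compare VIF = 24.14 to the threshold of 10.
24.14 >= 10, so the answer is Yes.

Yes


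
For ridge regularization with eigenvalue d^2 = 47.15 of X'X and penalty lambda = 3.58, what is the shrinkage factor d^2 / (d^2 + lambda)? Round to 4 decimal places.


Compute the denominator: 47.15 + 3.58 = 50.7300.
Shrinkage factor = 47.15 / 50.7300 = 0.9294.

0.9294


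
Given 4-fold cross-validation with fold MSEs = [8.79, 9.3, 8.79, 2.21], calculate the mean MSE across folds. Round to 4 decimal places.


Sum of fold MSEs = 29.0900.
Average = 29.0900 / 4 = 7.2725.

7.2725


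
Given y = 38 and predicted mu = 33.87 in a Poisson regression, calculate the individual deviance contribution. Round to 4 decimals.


First: ln(38/33.87) = 0.115056.
Then: 38 * 0.115056 = 4.372128.
y - mu = 38 - 33.87 = 4.13.
D = 2(4.372128 - 4.13) = 0.484256, which rounds to 0.4843.

0.4843


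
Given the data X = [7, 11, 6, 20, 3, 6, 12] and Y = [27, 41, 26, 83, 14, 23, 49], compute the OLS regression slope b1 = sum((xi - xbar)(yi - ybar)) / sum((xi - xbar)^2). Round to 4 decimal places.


First compute the means: xbar = 9.2857, ybar = 37.5714.
Then S_xx = sum((xi - xbar)^2) = 191.4286.
S_xy = sum((xi - xbar)(yi - ybar)) = 781.8571.
b1 = S_xy / S_xx = 781.8571 / 191.4286 = 4.0843.

4.0843


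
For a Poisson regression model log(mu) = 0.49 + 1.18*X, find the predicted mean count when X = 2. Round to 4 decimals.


eta = 0.49 + 1.18 * 2 = 2.8500.
mu = exp(2.8500) = 17.2878.

17.2878


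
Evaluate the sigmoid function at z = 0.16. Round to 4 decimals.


Compute exp(-0.1600) = 0.8521.
Sigmoid = 1 / (1 + 0.8521) = 1 / 1.8521 = 0.5399.

0.5399


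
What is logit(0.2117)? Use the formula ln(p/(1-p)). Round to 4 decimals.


Compute the odds: 0.2117/0.7883 = 0.2686.
Take the natural log: ln(0.2686) = -1.3147.

-1.3147


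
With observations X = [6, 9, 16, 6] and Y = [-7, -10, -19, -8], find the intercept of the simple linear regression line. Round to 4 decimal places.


Compute b1 = -1.1536 from the OLS formula.
With xbar = 9.2500 and ybar = -11.0000, the intercept is:
b0 = -11.0000 - -1.1536 * 9.2500 = -0.3296.

-0.3296


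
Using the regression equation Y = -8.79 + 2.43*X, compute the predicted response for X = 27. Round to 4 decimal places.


Substitute X = 27 into the equation:
Y = -8.79 + 2.43 * 27 = -8.79 + 65.6100 = 56.8200.

56.8200


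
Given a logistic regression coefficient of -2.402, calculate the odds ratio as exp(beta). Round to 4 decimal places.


exp(-2.402) = 0.0905.
So the odds ratio is 0.0905.

0.0905


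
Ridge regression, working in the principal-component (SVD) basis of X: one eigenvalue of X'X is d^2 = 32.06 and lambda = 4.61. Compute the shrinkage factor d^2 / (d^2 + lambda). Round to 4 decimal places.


d^2 + lambda = 32.06 + 4.61 = 36.6700.
Shrinkage factor = 32.06/36.6700 = 0.8743.

0.8743


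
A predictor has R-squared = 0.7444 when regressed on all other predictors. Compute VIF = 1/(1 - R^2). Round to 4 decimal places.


Denominator: 1 - 0.7444 = 0.2556.
VIF = 1 / 0.2556 = 3.9124.

3.9124


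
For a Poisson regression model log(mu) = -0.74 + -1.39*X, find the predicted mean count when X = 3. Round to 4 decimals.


Linear predictor: eta = -0.74 + (-1.39)(3) = -4.9100.
Expected count: mu = exp(-4.9100) = 0.0074.

0.0074


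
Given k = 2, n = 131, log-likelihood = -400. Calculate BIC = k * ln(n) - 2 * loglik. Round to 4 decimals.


ln(131) = 4.875197.
k * ln(n) = 2 * 4.875197 = 9.750394.
-2L = 800.
BIC = 9.750394 + 800 = 809.750394, which rounds to 809.7504.

809.7504


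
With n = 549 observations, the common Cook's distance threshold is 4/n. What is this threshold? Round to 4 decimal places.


Cook's distance cutoff = 4/n = 4/549.
= 0.0073.

0.0073


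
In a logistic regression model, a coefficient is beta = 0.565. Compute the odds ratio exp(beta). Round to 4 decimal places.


Odds ratio = exp(beta) = exp(0.565).
= 1.7594.

1.7594


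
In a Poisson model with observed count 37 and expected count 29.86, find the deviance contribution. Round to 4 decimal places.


First: ln(37/29.86) = 0.214398.
Then: 37 * 0.214398 = 7.932726.
y - mu = 37 - 29.86 = 7.14.
D = 2(7.932726 - 7.14) = 1.585452, which rounds to 1.5855.

1.5855


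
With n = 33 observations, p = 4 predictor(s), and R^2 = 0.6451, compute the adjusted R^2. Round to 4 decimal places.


Plug in: Adj R^2 = 1 - (1 - 0.6451) * 32/28.
= 1 - 0.3549 * 32/28
= 1 - 11.3568 / 28
= 1 - 0.4056 = 0.5944.

0.5944


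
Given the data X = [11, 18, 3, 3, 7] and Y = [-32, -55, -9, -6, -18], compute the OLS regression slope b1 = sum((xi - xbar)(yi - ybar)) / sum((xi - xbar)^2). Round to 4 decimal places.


Calculate xbar = 8.4000, ybar = -24.0000.
S_xx = 159.2000, S_xy = -505.0000.
Using b1 = S_xy / S_xx = -505.0000 / 159.2000, we get b1 = -3.1721.

-3.1721


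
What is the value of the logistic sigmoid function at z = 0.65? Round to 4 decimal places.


First, exp(-0.6500) = 0.5220.
Then sigma(z) = 1/(1 + 0.5220) = 0.6570.

0.6570


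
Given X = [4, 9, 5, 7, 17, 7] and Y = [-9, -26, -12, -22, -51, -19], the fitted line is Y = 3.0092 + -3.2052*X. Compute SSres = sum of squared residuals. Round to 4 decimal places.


Compute predicted values, then residuals = yi - yhat_i.
Residuals: [0.8116, -0.1624, 1.0168, -2.5728, 0.4792, 0.4272].
SSres = sum(residual^2) = 8.7504.

8.7504


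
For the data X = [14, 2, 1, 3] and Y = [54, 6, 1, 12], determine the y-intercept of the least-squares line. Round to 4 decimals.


First find the slope: b1 = 4.0000.
Means: xbar = 5.0000, ybar = 18.2500.
b0 = ybar - b1 * xbar = 18.2500 - 4.0000 * 5.0000 = -1.7500.

-1.7500


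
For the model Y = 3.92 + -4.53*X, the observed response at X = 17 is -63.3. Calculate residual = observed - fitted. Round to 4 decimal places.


Predicted = 3.92 + -4.53 * 17 = -73.0900.
Residual = -63.3 - -73.0900 = 9.7900.

9.7900


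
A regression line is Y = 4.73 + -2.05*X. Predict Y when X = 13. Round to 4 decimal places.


Plug X = 13 into Y = 4.73 + -2.05*X:
Y = 4.73 + -26.6500 = -21.9200.

-21.9200


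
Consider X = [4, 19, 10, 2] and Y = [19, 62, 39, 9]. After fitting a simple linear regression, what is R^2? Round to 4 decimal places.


The fitted line is Y = 5.5494 + 3.0515*X.
SSres = 19.5365, SStot = 1646.7500.
R^2 = 1 - SSres/SStot = 0.9881.

0.9881


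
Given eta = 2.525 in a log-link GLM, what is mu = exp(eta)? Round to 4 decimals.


The inverse log link gives:
mu = exp(2.525) = 12.4909.

12.4909


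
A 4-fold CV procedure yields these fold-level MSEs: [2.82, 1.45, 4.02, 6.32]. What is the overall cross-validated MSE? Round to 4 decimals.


Sum of fold MSEs = 14.6100.
Average = 14.6100 / 4 = 3.6525.

3.6525


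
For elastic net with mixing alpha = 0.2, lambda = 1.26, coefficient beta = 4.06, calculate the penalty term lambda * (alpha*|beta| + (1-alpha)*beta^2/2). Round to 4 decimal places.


Compute:
L1 = 0.2 * 4.06 = 0.8120.
L2 = 0.8 * 4.06^2 / 2 = 6.5934.
Penalty = 1.26 * (0.8120 + 6.5934) = 9.3309.

9.3309


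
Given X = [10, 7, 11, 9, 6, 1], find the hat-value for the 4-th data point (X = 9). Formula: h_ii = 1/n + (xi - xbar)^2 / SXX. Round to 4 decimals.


Compute xbar = 7.3333 with n = 6 observations.
SXX = 65.3333.
Leverage = 1/6 + (9 - 7.3333)^2/65.3333 = 0.2092.

0.2092


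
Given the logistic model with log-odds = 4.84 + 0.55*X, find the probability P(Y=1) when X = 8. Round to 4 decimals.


Linear predictor: z = 4.84 + 0.55 * 8 = 9.2400.
P = 1/(1 + exp(-9.2400)) = 1/(1 + 0.0001) = 0.9999.

0.9999


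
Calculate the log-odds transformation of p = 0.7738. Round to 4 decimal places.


The odds are p/(1-p) = 0.7738 / 0.2262 = 3.4209.
logit(p) = ln(3.4209) = 1.2299.

1.2299


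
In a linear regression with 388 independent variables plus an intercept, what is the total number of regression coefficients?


Total coefficients = number of predictors + 1 (for the intercept).
= 388 + 1 = 389.

389


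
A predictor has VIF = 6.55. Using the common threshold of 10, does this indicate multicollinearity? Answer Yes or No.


The threshold is 10.
VIF = 6.55 is < 10.
Multicollinearity indication: No.

No


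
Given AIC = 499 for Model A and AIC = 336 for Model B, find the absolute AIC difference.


Absolute difference = |499 - 336| = 163.
The model with lower AIC (B) is preferred.

163


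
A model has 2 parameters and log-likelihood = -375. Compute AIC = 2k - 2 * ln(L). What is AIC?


Compute:
2k = 2*2 = 4.
-2*loglik = -2*(-375) = 750.
AIC = 4 + 750 = 754.

754


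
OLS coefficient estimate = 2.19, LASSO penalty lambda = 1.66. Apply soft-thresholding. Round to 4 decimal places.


Absolute value: |2.19| = 2.19.
Compare to lambda = 1.66.
Since |beta| > lambda, coefficient = sign(beta)*(|beta| - lambda) = 0.5300.

0.5300


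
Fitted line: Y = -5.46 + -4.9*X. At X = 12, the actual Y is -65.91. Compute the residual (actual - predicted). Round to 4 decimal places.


Fitted value at X = 12 is yhat = -5.46 + -4.9*12 = -64.2600.
Residual = -65.91 - -64.2600 = -1.6500.

-1.6500


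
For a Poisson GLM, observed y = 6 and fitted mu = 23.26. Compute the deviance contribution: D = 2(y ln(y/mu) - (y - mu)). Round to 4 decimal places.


Compute y*ln(y/mu) = 6*ln(6/23.26) = 6*-1.354976 = -8.129856.
y - mu = -17.26.
D = 2*(-8.129856 - (-17.26)) = 18.260288, which rounds to 18.2603.

18.2603


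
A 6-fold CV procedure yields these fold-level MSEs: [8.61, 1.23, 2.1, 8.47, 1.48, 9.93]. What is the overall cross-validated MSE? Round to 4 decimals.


Total MSE across folds = 31.8200.
CV-MSE = 31.8200/6 = 5.3033.

5.3033


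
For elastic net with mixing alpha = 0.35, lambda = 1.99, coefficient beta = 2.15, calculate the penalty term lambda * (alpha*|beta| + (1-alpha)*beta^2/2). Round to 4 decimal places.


L1 component = 0.35 * |2.15| = 0.7525.
L2 component = 0.65 * 2.15^2 / 2 = 1.5023.
Penalty = 1.99 * (0.7525 + 1.5023) = 1.99 * 2.2548 = 4.4871.

4.4871


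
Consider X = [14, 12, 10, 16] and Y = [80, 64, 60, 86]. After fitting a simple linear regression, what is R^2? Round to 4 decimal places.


After computing the OLS fit (b0=11.4000, b1=4.7000):
SSres = 25.2000, SStot = 467.0000.
R^2 = 1 - 25.2000/467.0000 = 0.9460.

0.9460


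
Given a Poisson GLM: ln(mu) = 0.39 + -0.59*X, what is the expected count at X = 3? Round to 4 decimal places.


Linear predictor: eta = 0.39 + (-0.59)(3) = -1.3800.
Expected count: mu = exp(-1.3800) = 0.2516.

0.2516


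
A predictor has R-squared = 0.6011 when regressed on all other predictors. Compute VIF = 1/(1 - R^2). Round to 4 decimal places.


Denominator: 1 - 0.6011 = 0.3989.
VIF = 1 / 0.3989 = 2.5069.

2.5069


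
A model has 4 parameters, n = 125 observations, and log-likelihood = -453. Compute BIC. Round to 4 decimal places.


k * ln(n) = 4 * ln(125) = 4 * 4.828314 = 19.313256.
-2 * loglik = -2 * (-453) = 906.
BIC = 19.313256 + 906 = 925.313256, which rounds to 925.3133.

925.3133


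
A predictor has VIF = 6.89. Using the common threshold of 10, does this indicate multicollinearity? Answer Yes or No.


The threshold is 10.
VIF = 6.89 is < 10.
Multicollinearity indication: No.

No


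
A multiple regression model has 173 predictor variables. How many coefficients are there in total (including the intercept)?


Total coefficients = number of predictors + 1 (for the intercept).
= 173 + 1 = 174.

174


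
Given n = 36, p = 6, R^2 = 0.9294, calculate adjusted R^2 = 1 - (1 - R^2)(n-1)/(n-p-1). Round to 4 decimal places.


Adjusted R^2 = 1 - (1 - R^2) * (n-1)/(n-p-1).
(1 - R^2) = 0.0706.
(n-1)/(n-p-1) = 35/29.
(1 - R^2) * (n-1) = 0.0706 * 35 = 2.4710.
Divide by (n-p-1): 2.4710 / 29 = 0.0852.
Adj R^2 = 1 - 0.0852 = 0.9148.

0.9148


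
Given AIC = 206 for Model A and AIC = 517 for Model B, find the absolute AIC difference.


|AIC_A - AIC_B| = |206 - 517| = 311.
Model A is preferred (lower AIC).

311


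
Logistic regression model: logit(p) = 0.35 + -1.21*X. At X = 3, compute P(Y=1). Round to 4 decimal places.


Compute z = 0.35 + (-1.21)(3) = -3.2800.
exp(-z) = 26.5758.
P = 1/(1 + 26.5758) = 0.0363.

0.0363


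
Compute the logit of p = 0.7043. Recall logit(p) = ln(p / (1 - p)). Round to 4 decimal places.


1 - p = 0.2957.
p/(1-p) = 2.3818.
logit = ln(2.3818) = 0.8679.

0.8679


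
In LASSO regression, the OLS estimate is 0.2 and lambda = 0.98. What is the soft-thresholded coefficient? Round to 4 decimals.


Check: |0.2| = 0.2 vs lambda = 0.98.
Since |beta| <= lambda, the coefficient is set to 0.
Soft-thresholded coefficient = 0.0000.

0.0000


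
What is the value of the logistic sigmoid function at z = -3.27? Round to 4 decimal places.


First, exp(3.2700) = 26.3113.
Then sigma(z) = 1/(1 + 26.3113) = 0.0366.

0.0366


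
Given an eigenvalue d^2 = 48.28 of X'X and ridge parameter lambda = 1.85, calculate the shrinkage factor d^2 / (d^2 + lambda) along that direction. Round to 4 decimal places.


d^2 + lambda = 48.28 + 1.85 = 50.1300.
Shrinkage factor = 48.28/50.1300 = 0.9631.

0.9631


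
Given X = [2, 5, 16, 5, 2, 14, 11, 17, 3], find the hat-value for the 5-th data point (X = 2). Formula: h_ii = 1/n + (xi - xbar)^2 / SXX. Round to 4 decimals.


Compute xbar = 8.3333 with n = 9 observations.
SXX = 304.0000.
Leverage = 1/9 + (2 - 8.3333)^2/304.0000 = 0.2431.

0.2431


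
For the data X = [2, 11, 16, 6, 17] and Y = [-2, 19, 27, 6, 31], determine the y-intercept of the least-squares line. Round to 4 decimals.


First find the slope: b1 = 2.1646.
Means: xbar = 10.4000, ybar = 16.2000.
b0 = ybar - b1 * xbar = 16.2000 - 2.1646 * 10.4000 = -6.3123.

-6.3123


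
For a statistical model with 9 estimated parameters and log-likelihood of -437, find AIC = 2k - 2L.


AIC = 2k - 2*loglik = 2(9) - 2(-437).
= 18 + 874 = 892.

892


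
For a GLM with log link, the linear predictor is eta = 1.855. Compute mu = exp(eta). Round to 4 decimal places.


The inverse log link gives:
mu = exp(1.855) = 6.3917.

6.3917


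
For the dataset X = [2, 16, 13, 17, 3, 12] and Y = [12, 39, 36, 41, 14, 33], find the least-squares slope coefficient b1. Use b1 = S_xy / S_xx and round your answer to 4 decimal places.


Calculate xbar = 10.5000, ybar = 29.1667.
S_xx = 209.5000, S_xy = 413.5000.
Using b1 = S_xy / S_xx = 413.5000 / 209.5000, we get b1 = 1.9737.

1.9737


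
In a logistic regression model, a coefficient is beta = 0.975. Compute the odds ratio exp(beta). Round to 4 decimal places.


Odds ratio = exp(beta) = exp(0.975).
= 2.6512.

2.6512


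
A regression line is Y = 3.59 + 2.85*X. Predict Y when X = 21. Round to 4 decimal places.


Predicted value:
Y = 3.59 + (2.85)(21) = 3.59 + 59.8500 = 63.4400.

63.4400


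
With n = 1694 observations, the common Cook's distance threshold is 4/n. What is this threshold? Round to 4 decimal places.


Cook's distance cutoff = 4/n = 4/1694.
= 0.0024.

0.0024


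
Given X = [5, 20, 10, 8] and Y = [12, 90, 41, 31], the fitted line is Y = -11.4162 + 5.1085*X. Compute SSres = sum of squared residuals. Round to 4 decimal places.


Predicted values from Y = -11.4162 + 5.1085*X.
Residuals: [-2.1263, -0.7538, 1.3312, 1.5482].
SSres = 9.2584.

9.2584


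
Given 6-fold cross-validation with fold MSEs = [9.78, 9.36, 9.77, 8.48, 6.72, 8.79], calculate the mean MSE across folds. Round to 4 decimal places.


Add all fold MSEs: 52.9000.
Divide by k = 6: 52.9000/6 = 8.8167.

8.8167


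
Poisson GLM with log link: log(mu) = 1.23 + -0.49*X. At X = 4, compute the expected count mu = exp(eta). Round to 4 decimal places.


Linear predictor: eta = 1.23 + (-0.49)(4) = -0.7300.
Expected count: mu = exp(-0.7300) = 0.4819.

0.4819


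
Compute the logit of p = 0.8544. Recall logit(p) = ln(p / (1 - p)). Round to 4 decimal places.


1 - p = 0.1456.
p/(1-p) = 5.8681.
logit = ln(5.8681) = 1.7695.

1.7695


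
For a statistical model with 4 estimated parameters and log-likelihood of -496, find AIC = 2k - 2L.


Compute:
2k = 2*4 = 8.
-2*loglik = -2*(-496) = 992.
AIC = 8 + 992 = 1000.

1000


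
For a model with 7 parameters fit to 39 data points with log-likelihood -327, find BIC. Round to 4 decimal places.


ln(39) = 3.663562.
k * ln(n) = 7 * 3.663562 = 25.644934.
-2L = 654.
BIC = 25.644934 + 654 = 679.644934, which rounds to 679.6449.

679.6449


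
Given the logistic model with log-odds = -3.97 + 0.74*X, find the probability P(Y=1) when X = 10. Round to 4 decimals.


Compute z = -3.97 + (0.74)(10) = 3.4300.
exp(-z) = 0.0324.
P = 1/(1 + 0.0324) = 0.9686.

0.9686


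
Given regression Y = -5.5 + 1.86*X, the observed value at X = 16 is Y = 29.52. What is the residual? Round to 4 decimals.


Fitted value at X = 16 is yhat = -5.5 + 1.86*16 = 24.2600.
Residual = 29.52 - 24.2600 = 5.2600.

5.2600


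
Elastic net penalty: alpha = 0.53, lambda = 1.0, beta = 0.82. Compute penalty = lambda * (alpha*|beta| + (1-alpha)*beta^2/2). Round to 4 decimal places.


alpha * |beta| = 0.53 * 0.82 = 0.4346.
(1-alpha) * beta^2/2 = 0.47 * 0.6724/2 = 0.1580.
Total = 1.0 * (0.4346 + 0.1580) = 0.5926.

0.5926


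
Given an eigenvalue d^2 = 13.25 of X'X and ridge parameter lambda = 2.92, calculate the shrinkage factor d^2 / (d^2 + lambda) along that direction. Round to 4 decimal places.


Denominator = d^2 + lambda = 13.25 + 2.92 = 16.1700.
Shrinkage = 13.25 / 16.1700 = 0.8194.

0.8194


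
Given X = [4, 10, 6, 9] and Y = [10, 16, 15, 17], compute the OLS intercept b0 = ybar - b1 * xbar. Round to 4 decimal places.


Compute b1 = 0.9890 from the OLS formula.
With xbar = 7.2500 and ybar = 14.5000, the intercept is:
b0 = 14.5000 - 0.9890 * 7.2500 = 7.3297.

7.3297


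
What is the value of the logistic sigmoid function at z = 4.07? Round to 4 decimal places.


Compute exp(-4.0700) = 0.0171.
Sigmoid = 1 / (1 + 0.0171) = 1 / 1.0171 = 0.9832.

0.9832


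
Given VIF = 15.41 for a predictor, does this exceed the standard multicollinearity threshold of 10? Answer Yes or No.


Compare VIF = 15.41 to the threshold of 10.
15.41 >= 10, so the answer is Yes.

Yes


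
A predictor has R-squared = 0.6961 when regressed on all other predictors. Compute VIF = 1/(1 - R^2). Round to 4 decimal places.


Denominator: 1 - 0.6961 = 0.3039.
VIF = 1 / 0.3039 = 3.2906.

3.2906


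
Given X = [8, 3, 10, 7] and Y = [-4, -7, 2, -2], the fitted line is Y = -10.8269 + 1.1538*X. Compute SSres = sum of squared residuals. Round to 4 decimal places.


Predicted values from Y = -10.8269 + 1.1538*X.
Residuals: [-2.4035, 0.3655, 1.2889, 0.7503].
SSres = 8.1346.

8.1346


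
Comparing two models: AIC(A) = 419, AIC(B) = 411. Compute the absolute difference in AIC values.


|AIC_A - AIC_B| = |419 - 411| = 8.
Model B is preferred (lower AIC).

8


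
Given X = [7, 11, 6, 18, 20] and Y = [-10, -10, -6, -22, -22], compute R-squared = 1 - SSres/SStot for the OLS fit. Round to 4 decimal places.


The fitted line is Y = 0.1538 + -1.1414*X.
SSres = 13.9752, SStot = 224.0000.
R^2 = 1 - SSres/SStot = 0.9376.

0.9376


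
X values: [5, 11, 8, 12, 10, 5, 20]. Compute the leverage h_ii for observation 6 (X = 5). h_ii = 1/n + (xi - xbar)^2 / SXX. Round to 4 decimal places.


Compute xbar = 10.1429 with n = 7 observations.
SXX = 158.8571.
Leverage = 1/7 + (5 - 10.1429)^2/158.8571 = 0.3094.

0.3094


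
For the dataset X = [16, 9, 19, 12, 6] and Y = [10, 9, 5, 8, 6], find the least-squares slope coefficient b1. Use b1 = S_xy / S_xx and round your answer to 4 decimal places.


The sample means are xbar = 12.4000 and ybar = 7.6000.
Compute S_xx = 109.2000 and S_xy = -3.2000.
Slope b1 = S_xy / S_xx = -3.2000 / 109.2000 = -0.0293.

-0.0293


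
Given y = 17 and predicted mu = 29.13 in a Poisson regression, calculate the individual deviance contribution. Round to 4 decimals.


Compute y*ln(y/mu) = 17*ln(17/29.13) = 17*-0.538555 = -9.155435.
y - mu = -12.13.
D = 2*(-9.155435 - (-12.13)) = 5.949130, which rounds to 5.9491.

5.9491


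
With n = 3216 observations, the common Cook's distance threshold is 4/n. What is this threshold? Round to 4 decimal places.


Using the rule of thumb:
Threshold = 4 / 3216 = 0.0012.

0.0012


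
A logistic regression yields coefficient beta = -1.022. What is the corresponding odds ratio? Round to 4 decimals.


Odds ratio = exp(beta) = exp(-1.022).
= 0.3599.

0.3599


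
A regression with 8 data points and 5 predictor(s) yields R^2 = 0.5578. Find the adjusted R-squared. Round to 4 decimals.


Plug in: Adj R^2 = 1 - (1 - 0.5578) * 7/2.
= 1 - 0.4422 * 7/2
= 1 - 3.0954 / 2
= 1 - 1.5477 = -0.5477.

-0.5477


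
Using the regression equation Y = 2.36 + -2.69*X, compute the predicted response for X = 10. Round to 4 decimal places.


Predicted value:
Y = 2.36 + (-2.69)(10) = 2.36 + -26.9000 = -24.5400.

-24.5400


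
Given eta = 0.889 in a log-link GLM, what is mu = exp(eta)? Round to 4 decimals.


mu = exp(eta) = exp(0.889).
= 2.4327.

2.4327


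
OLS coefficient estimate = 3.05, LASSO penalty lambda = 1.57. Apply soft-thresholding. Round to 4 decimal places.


|beta_OLS| = 3.05.
lambda = 1.57.
Since |beta| > lambda, coefficient = sign(beta)*(|beta| - lambda) = 1.4800.
Result = 1.4800.

1.4800


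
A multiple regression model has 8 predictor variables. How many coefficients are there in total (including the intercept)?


Each predictor gets one coefficient, plus one intercept.
Total parameters = 8 + 1 = 9.

9


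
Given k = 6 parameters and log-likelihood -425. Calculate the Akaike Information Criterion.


Compute:
2k = 2*6 = 12.
-2*loglik = -2*(-425) = 850.
AIC = 12 + 850 = 862.

862


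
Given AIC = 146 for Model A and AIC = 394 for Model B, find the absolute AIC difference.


Absolute difference = |146 - 394| = 248.
The model with lower AIC (A) is preferred.

248


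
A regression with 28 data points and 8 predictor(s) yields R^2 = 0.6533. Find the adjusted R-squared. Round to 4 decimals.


Using the formula:
(1 - 0.6533) = 0.3467.
Multiply by 27/19: 0.3467 * 27 = 9.3609, then 9.3609 / 19 = 0.4927.
Adj R^2 = 1 - 0.4927 = 0.5073.

0.5073


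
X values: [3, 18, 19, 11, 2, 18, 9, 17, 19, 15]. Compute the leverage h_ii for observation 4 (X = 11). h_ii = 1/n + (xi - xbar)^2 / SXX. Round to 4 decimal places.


n = 10, xbar = 13.1000.
SXX = sum((xi - xbar)^2) = 382.9000.
h = 1/10 + (11 - 13.1000)^2 / 382.9000 = 0.1115.

0.1115


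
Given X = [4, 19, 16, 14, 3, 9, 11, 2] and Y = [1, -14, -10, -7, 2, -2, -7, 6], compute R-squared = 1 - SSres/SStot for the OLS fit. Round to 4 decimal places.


The fitted line is Y = 6.2619 + -1.0397*X.
SSres = 12.4286, SStot = 318.8750.
R^2 = 1 - SSres/SStot = 0.9610.

0.9610


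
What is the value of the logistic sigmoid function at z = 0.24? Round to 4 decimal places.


exp(-0.2400) = 0.7866.
1 + exp(-z) = 1.7866.
sigmoid = 1/1.7866 = 0.5597.

0.5597


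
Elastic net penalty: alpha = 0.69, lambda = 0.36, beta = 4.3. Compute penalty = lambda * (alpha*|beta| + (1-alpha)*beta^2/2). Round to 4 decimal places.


Compute:
L1 = 0.69 * 4.3 = 2.9670.
L2 = 0.31 * 4.3^2 / 2 = 2.8660.
Penalty = 0.36 * (2.9670 + 2.8660) = 2.0999.

2.0999


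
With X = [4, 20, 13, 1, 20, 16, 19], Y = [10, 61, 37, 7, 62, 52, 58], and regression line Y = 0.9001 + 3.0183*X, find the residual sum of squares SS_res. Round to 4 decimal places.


Compute predicted values, then residuals = yi - yhat_i.
Residuals: [-2.9733, -0.2661, -3.1380, 3.0816, 0.7339, 2.8071, -0.2478].
SSres = sum(residual^2) = 36.7344.

36.7344


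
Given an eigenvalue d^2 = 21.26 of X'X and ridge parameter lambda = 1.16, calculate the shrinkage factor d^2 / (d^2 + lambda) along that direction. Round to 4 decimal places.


d^2 + lambda = 21.26 + 1.16 = 22.4200.
Shrinkage factor = 21.26/22.4200 = 0.9483.

0.9483


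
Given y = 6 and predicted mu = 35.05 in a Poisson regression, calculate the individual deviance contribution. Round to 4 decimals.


Compute y*ln(y/mu) = 6*ln(6/35.05) = 6*-1.765016 = -10.590096.
y - mu = -29.05.
D = 2*(-10.590096 - (-29.05)) = 36.919808, which rounds to 36.9198.

36.9198


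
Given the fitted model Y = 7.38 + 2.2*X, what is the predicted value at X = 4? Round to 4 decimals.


Plug X = 4 into Y = 7.38 + 2.2*X:
Y = 7.38 + 8.8000 = 16.1800.

16.1800


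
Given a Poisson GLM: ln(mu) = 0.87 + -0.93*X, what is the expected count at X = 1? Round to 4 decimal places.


Linear predictor: eta = 0.87 + (-0.93)(1) = -0.0600.
Expected count: mu = exp(-0.0600) = 0.9418.

0.9418


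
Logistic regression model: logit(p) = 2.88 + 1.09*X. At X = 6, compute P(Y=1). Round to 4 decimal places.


Linear predictor: z = 2.88 + 1.09 * 6 = 9.4200.
P = 1/(1 + exp(-9.4200)) = 1/(1 + 0.0001) = 0.9999.

0.9999


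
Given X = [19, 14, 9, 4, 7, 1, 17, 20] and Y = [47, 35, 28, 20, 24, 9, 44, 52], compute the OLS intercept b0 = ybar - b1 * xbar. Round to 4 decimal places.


Compute b1 = 2.0506 from the OLS formula.
With xbar = 11.3750 and ybar = 32.3750, the intercept is:
b0 = 32.3750 - 2.0506 * 11.3750 = 9.0489.

9.0489


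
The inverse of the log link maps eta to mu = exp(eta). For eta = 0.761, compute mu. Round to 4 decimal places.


The inverse log link gives:
mu = exp(0.761) = 2.1404.

2.1404


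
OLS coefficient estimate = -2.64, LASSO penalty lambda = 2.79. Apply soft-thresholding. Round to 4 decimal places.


Check: |-2.64| = 2.64 vs lambda = 2.79.
Since |beta| <= lambda, the coefficient is set to 0.
Soft-thresholded coefficient = 0.0000.

0.0000


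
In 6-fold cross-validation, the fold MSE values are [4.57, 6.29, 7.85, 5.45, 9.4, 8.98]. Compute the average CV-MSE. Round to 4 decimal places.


Sum of fold MSEs = 42.5400.
Average = 42.5400 / 6 = 7.0900.

7.0900


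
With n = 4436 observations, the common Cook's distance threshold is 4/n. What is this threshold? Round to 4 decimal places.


The threshold is 4/n.
4/4436 = 0.0009.

0.0009


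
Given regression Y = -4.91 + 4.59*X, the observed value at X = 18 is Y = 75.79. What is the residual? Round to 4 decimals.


Fitted value at X = 18 is yhat = -4.91 + 4.59*18 = 77.7100.
Residual = 75.79 - 77.7100 = -1.9200.

-1.9200


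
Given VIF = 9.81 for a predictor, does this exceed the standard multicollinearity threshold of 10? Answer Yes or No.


Compare VIF = 9.81 to the threshold of 10.
9.81 < 10, so the answer is No.

No


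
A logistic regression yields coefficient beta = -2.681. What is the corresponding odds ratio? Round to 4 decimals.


exp(-2.681) = 0.0685.
So the odds ratio is 0.0685.

0.0685


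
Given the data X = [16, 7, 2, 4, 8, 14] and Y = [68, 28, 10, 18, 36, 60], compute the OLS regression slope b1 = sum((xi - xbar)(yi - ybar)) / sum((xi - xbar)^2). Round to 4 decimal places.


Calculate xbar = 8.5000, ybar = 36.6667.
S_xx = 151.5000, S_xy = 634.0000.
Using b1 = S_xy / S_xx = 634.0000 / 151.5000, we get b1 = 4.1848.

4.1848


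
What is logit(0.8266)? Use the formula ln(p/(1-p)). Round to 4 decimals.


Compute the odds: 0.8266/0.1734 = 4.7670.
Take the natural log: ln(4.7670) = 1.5617.

1.5617


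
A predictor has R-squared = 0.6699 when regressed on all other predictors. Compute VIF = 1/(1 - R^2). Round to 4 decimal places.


Using VIF = 1/(1 - R^2_j):
1 - 0.6699 = 0.3301.
VIF = 3.0294.

3.0294


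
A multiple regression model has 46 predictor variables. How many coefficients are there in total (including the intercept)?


Including the intercept, the model has 46 predictor coefficients + 1 intercept.
Total = 47.

47


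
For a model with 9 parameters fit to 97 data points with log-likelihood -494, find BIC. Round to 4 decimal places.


k * ln(n) = 9 * ln(97) = 9 * 4.574711 = 41.172399.
-2 * loglik = -2 * (-494) = 988.
BIC = 41.172399 + 988 = 1029.172399, which rounds to 1029.1724.

1029.1724


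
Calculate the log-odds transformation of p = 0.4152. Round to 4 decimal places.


The odds are p/(1-p) = 0.4152 / 0.5848 = 0.7100.
logit(p) = ln(0.7100) = -0.3425.

-0.3425


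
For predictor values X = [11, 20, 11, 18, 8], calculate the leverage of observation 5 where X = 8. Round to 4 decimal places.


Mean of X: xbar = 13.6000.
SXX = 105.2000.
For X = 8: h = 1/5 + (8 - 13.6000)^2/105.2000 = 0.4981.

0.4981


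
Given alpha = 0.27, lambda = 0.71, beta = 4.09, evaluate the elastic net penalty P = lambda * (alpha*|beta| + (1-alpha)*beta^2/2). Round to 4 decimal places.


L1 component = 0.27 * |4.09| = 1.1043.
L2 component = 0.73 * 4.09^2 / 2 = 6.1058.
Penalty = 0.71 * (1.1043 + 6.1058) = 0.71 * 7.2101 = 5.1191.

5.1191


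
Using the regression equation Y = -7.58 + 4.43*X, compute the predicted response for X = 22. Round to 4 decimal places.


Substitute X = 22 into the equation:
Y = -7.58 + 4.43 * 22 = -7.58 + 97.4600 = 89.8800.

89.8800


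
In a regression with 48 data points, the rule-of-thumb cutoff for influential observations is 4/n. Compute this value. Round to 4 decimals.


Cook's distance cutoff = 4/n = 4/48.
= 0.0833.

0.0833


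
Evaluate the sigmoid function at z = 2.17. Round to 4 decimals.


First, exp(-2.1700) = 0.1142.
Then sigma(z) = 1/(1 + 0.1142) = 0.8975.

0.8975


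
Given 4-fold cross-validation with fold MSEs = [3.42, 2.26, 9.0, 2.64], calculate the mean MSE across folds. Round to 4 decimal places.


Total MSE across folds = 17.3200.
CV-MSE = 17.3200/4 = 4.3300.

4.3300


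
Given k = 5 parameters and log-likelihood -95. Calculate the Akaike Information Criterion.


Compute:
2k = 2*5 = 10.
-2*loglik = -2*(-95) = 190.
AIC = 10 + 190 = 200.

200


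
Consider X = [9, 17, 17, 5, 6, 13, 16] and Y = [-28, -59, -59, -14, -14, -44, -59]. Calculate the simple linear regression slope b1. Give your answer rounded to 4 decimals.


Calculate xbar = 11.8571, ybar = -39.5714.
S_xx = 160.8571, S_xy = -643.5714.
Using b1 = S_xy / S_xx = -643.5714 / 160.8571, we get b1 = -4.0009.

-4.0009


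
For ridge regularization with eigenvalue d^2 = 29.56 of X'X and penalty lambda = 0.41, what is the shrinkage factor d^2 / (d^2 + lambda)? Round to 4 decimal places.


d^2 + lambda = 29.56 + 0.41 = 29.9700.
Shrinkage factor = 29.56/29.9700 = 0.9863.

0.9863


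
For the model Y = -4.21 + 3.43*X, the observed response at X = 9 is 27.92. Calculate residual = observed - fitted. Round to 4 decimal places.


Predicted = -4.21 + 3.43 * 9 = 26.6600.
Residual = 27.92 - 26.6600 = 1.2600.

1.2600


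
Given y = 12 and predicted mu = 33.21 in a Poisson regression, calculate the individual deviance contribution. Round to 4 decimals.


First: ln(12/33.21) = -1.017944.
Then: 12 * -1.017944 = -12.215328.
y - mu = 12 - 33.21 = -21.21.
D = 2(-12.215328 - -21.21) = 17.989344, which rounds to 17.9893.

17.9893


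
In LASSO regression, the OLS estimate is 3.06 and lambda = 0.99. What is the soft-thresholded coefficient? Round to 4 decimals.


Check: |3.06| = 3.06 vs lambda = 0.99.
Since |beta| > lambda, coefficient = sign(beta)*(|beta| - lambda) = 2.0700.
Soft-thresholded coefficient = 2.0700.

2.0700


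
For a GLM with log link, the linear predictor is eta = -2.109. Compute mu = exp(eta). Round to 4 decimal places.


Apply the inverse link:
mu = e^-2.109 = 0.1214.

0.1214


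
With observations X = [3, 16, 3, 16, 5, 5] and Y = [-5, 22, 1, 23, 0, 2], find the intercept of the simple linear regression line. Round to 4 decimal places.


The slope is b1 = 1.9082.
Sample means are xbar = 8.0000 and ybar = 7.1667.
Intercept: b0 = 7.1667 - (1.9082)(8.0000) = -8.0986.

-8.0986


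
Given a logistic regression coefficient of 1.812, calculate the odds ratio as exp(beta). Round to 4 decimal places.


The odds ratio is computed as:
OR = e^(1.812) = 6.1227.

6.1227


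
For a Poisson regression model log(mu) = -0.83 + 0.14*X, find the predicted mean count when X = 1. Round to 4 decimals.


Linear predictor: eta = -0.83 + (0.14)(1) = -0.6900.
Expected count: mu = exp(-0.6900) = 0.5016.

0.5016


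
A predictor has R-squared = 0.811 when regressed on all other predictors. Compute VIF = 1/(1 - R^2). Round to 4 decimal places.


Using VIF = 1/(1 - R^2_j):
1 - 0.811 = 0.189.
VIF = 5.2910.

5.2910


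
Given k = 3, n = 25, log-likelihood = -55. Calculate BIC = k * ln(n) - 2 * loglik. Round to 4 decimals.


Compute k*ln(n) = 3*ln(25) = 3*3.218876 = 9.656628.
Then -2*loglik = 110.
BIC = 9.656628 + 110 = 119.656628, which rounds to 119.6566.

119.6566


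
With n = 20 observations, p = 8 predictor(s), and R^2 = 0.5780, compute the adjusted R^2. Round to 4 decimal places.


Adjusted R^2 = 1 - (1 - R^2) * (n-1)/(n-p-1).
(1 - R^2) = 0.4220.
(n-1)/(n-p-1) = 19/11.
(1 - R^2) * (n-1) = 0.4220 * 19 = 8.0180.
Divide by (n-p-1): 8.0180 / 11 = 0.7289.
Adj R^2 = 1 - 0.7289 = 0.2711.

0.2711


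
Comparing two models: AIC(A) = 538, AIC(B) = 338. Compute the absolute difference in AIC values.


|AIC_A - AIC_B| = |538 - 338| = 200.
Model B is preferred (lower AIC).

200


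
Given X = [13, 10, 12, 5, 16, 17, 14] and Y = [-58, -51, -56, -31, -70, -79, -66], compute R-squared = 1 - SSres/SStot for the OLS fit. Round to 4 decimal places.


The fitted line is Y = -11.6711 + -3.7851*X.
SSres = 27.4868, SStot = 1427.4286.
R^2 = 1 - SSres/SStot = 0.9807.

0.9807


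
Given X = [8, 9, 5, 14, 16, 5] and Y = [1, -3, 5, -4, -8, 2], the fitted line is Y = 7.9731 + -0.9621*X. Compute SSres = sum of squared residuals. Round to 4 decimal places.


For each point, residual = actual - predicted.
Residuals: [0.7237, -2.3142, 1.8374, 1.4963, -0.5795, -1.1626].
Sum of squared residuals = 13.1817.

13.1817


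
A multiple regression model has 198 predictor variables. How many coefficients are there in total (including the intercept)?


Including the intercept, the model has 198 predictor coefficients + 1 intercept.
Total = 199.

199


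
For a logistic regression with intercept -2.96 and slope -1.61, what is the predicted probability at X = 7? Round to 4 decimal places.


z = -2.96 + -1.61 * 7 = -14.2300.
Sigmoid: P = 1 / (1 + exp(14.2300)) = 0.0000.

0.0000


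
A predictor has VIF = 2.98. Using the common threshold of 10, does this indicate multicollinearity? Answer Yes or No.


The threshold is 10.
VIF = 2.98 is < 10.
Multicollinearity indication: No.

No


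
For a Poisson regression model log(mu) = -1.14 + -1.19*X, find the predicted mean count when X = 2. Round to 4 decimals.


eta = -1.14 + -1.19 * 2 = -3.5200.
mu = exp(-3.5200) = 0.0296.

0.0296


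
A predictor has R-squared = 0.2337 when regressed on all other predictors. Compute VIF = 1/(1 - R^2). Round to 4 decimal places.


VIF = 1 / (1 - 0.2337).
= 1 / 0.7663 = 1.3050.

1.3050


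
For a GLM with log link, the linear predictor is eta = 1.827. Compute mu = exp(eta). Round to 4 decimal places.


The inverse log link gives:
mu = exp(1.827) = 6.2152.

6.2152


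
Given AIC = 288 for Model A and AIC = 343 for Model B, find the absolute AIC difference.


|AIC_A - AIC_B| = |288 - 343| = 55.
Model A is preferred (lower AIC).

55


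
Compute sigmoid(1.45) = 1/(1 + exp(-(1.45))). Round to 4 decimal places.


First, exp(-1.4500) = 0.2346.
Then sigma(z) = 1/(1 + 0.2346) = 0.8100.

0.8100


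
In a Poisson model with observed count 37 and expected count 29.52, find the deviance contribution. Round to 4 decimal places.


y/mu = 37/29.52 = 1.253388 (approx.), and ln(37/29.52) = 0.225850.
y * ln(y/mu) = 37 * 0.225850 = 8.356450.
y - mu = 7.48.
D = 2 * (8.356450 - 7.48) = 1.752900, which rounds to 1.7529.

1.7529


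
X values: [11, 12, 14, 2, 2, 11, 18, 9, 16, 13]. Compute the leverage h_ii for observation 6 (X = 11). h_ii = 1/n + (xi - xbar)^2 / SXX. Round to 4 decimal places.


n = 10, xbar = 10.8000.
SXX = sum((xi - xbar)^2) = 253.6000.
h = 1/10 + (11 - 10.8000)^2 / 253.6000 = 0.1002.

0.1002


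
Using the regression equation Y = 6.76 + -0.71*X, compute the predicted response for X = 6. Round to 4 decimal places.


Predicted value:
Y = 6.76 + (-0.71)(6) = 6.76 + -4.2600 = 2.5000.

2.5000


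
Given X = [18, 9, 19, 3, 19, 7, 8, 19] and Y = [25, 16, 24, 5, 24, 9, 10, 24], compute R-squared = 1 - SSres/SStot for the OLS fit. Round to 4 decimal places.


After computing the OLS fit (b0=1.7488, b1=1.2060):
SSres = 18.7439, SStot = 468.8750.
R^2 = 1 - 18.7439/468.8750 = 0.9600.

0.9600


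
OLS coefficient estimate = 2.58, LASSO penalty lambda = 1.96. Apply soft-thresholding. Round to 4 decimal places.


Check: |2.58| = 2.58 vs lambda = 1.96.
Since |beta| > lambda, coefficient = sign(beta)*(|beta| - lambda) = 0.6200.
Soft-thresholded coefficient = 0.6200.

0.6200


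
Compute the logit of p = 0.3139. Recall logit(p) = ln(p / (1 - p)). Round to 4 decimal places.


The odds are p/(1-p) = 0.3139 / 0.6861 = 0.4575.
logit(p) = ln(0.4575) = -0.7819.

-0.7819


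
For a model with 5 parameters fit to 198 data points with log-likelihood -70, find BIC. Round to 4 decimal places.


k * ln(n) = 5 * ln(198) = 5 * 5.288267 = 26.441335.
-2 * loglik = -2 * (-70) = 140.
BIC = 26.441335 + 140 = 166.441335, which rounds to 166.4413.

166.4413


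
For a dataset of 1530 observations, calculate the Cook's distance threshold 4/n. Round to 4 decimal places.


Cook's distance cutoff = 4/n = 4/1530.
= 0.0026.

0.0026


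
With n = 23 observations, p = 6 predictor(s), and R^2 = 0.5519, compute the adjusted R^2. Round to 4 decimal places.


Adjusted R^2 = 1 - (1 - R^2) * (n-1)/(n-p-1).
(1 - R^2) = 0.4481.
(n-1)/(n-p-1) = 22/16.
(1 - R^2) * (n-1) = 0.4481 * 22 = 9.8582.
Divide by (n-p-1): 9.8582 / 16 = 0.6161.
Adj R^2 = 1 - 0.6161 = 0.3839.

0.3839
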